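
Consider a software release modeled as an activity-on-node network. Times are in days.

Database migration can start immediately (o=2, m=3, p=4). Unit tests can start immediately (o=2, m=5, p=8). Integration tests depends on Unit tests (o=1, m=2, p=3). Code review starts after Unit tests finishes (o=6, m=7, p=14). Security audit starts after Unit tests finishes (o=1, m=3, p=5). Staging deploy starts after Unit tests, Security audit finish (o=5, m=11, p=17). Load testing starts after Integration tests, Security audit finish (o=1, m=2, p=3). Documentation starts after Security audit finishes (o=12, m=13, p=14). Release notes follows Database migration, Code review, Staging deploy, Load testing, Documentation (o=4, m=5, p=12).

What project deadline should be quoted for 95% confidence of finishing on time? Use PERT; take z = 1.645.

te_Database migration = (2 + 4·3 + 4)/6 = 18/6 = 3; σ²_Database migration = ((4−2)/6)² = 0.111
te_Unit tests = (2 + 4·5 + 8)/6 = 30/6 = 5; σ²_Unit tests = ((8−2)/6)² = 1.000
te_Integration tests = (1 + 4·2 + 3)/6 = 12/6 = 2; σ²_Integration tests = ((3−1)/6)² = 0.111
te_Code review = (6 + 4·7 + 14)/6 = 48/6 = 8; σ²_Code review = ((14−6)/6)² = 1.778
te_Security audit = (1 + 4·3 + 5)/6 = 18/6 = 3; σ²_Security audit = ((5−1)/6)² = 0.444
te_Staging deploy = (5 + 4·11 + 17)/6 = 66/6 = 11; σ²_Staging deploy = ((17−5)/6)² = 4.000
te_Load testing = (1 + 4·2 + 3)/6 = 12/6 = 2; σ²_Load testing = ((3−1)/6)² = 0.111
te_Documentation = (12 + 4·13 + 14)/6 = 78/6 = 13; σ²_Documentation = ((14−12)/6)² = 0.111
te_Release notes = (4 + 4·5 + 12)/6 = 36/6 = 6; σ²_Release notes = ((12−4)/6)² = 1.778

Forward pass:
ES_Database migration = 0; EF_Database migration = 3
ES_Unit tests = 0; EF_Unit tests = 5
ES_Integration tests = 5; EF_Integration tests = 5+2 = 7
ES_Code review = 5; EF_Code review = 5+8 = 13
ES_Security audit = 5; EF_Security audit = 5+3 = 8
ES_Staging deploy = max(EF_Unit tests=5, EF_Security audit=8) = 8; EF_Staging deploy = 8+11 = 19
ES_Load testing = max(EF_Integration tests=7, EF_Security audit=8) = 8; EF_Load testing = 8+2 = 10
ES_Documentation = 8; EF_Documentation = 8+13 = 21
ES_Release notes = max(EF_Database migration=3, EF_Code review=13, EF_Staging deploy=19, EF_Load testing=10, EF_Documentation=21) = 21; EF_Release notes = 21+6 = 27
Expected project duration μ = 27 days. Critical path: Unit tests → Security audit → Documentation → Release notes.

Variance along critical path = 1.000 + 0.444 + 0.111 + 1.778 = 3.333; σ = 1.826 days.
D = μ + z·σ = 27 + 1.645·1.826 = 30.0 days

30.0 days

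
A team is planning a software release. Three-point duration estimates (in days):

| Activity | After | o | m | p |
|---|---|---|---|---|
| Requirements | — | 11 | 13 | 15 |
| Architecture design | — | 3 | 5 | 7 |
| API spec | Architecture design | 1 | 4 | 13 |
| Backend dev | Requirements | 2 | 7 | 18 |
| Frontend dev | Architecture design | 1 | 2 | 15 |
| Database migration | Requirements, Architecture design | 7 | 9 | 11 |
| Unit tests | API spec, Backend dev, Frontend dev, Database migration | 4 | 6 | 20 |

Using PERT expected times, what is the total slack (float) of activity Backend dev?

te_Requirements = (11 + 4·13 + 15)/6 = 78/6 = 13
te_Architecture design = (3 + 4·5 + 7)/6 = 30/6 = 5
te_API spec = (1 + 4·4 + 13)/6 = 30/6 = 5
te_Backend dev = (2 + 4·7 + 18)/6 = 48/6 = 8
te_Frontend dev = (1 + 4·2 + 15)/6 = 24/6 = 4
te_Database migration = (7 + 4·9 + 11)/6 = 54/6 = 9
te_Unit tests = (4 + 4·6 + 20)/6 = 48/6 = 8

Forward pass:
ES_Requirements = 0; EF_Requirements = 13
ES_Architecture design = 0; EF_Architecture design = 5
ES_API spec = 5; EF_API spec = 5+5 = 10
ES_Backend dev = 13; EF_Backend dev = 13+8 = 21
ES_Frontend dev = 5; EF_Frontend dev = 5+4 = 9
ES_Database migration = max(EF_Requirements=13, EF_Architecture design=5) = 13; EF_Database migration = 13+9 = 22
ES_Unit tests = max(EF_API spec=10, EF_Backend dev=21, EF_Frontend dev=9, EF_Database migration=22) = 22; EF_Unit tests = 22+8 = 30
Expected project duration μ = 30 days. Critical path: Requirements → Database migration → Unit tests.

Backward pass:
LF_Unit tests = 30; LS_Unit tests = 30−8 = 22
LF_Database migration = LS_Unit tests = 22; LS_Database migration = 22−9 = 13
LF_Frontend dev = LS_Unit tests = 22; LS_Frontend dev = 22−4 = 18
LF_Backend dev = LS_Unit tests = 22; LS_Backend dev = 22−8 = 14
LF_API spec = LS_Unit tests = 22; LS_API spec = 22−5 = 17
LF_Architecture design = min(LS_API spec=17, LS_Frontend dev=18, LS_Database migration=13) = 13; LS_Architecture design = 13−5 = 8
LF_Requirements = min(LS_Backend dev=14, LS_Database migration=13) = 13; LS_Requirements = 13−13 = 0
Slack_Backend dev = LS_Backend dev − ES_Backend dev = 14 − 13 = 1

1 days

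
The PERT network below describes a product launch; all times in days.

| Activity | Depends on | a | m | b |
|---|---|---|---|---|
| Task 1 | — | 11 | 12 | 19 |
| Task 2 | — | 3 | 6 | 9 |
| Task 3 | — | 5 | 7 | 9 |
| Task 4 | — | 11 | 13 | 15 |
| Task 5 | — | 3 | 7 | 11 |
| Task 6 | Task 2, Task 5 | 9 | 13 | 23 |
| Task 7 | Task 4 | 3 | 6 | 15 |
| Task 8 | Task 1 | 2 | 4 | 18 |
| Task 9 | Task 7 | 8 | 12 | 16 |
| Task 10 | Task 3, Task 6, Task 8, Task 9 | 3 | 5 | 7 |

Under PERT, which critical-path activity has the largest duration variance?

Task 7

te_Task 1 = (11 + 4·12 + 19)/6 = 78/6 = 13; σ²_Task 1 = ((19−11)/6)² = 1.778
te_Task 2 = (3 + 4·6 + 9)/6 = 36/6 = 6; σ²_Task 2 = ((9−3)/6)² = 1.000
te_Task 3 = (5 + 4·7 + 9)/6 = 42/6 = 7; σ²_Task 3 = ((9−5)/6)² = 0.444
te_Task 4 = (11 + 4·13 + 15)/6 = 78/6 = 13; σ²_Task 4 = ((15−11)/6)² = 0.444
te_Task 5 = (3 + 4·7 + 11)/6 = 42/6 = 7; σ²_Task 5 = ((11−3)/6)² = 1.778
te_Task 6 = (9 + 4·13 + 23)/6 = 84/6 = 14; σ²_Task 6 = ((23−9)/6)² = 5.444
te_Task 7 = (3 + 4·6 + 15)/6 = 42/6 = 7; σ²_Task 7 = ((15−3)/6)² = 4.000
te_Task 8 = (2 + 4·4 + 18)/6 = 36/6 = 6; σ²_Task 8 = ((18−2)/6)² = 7.111
te_Task 9 = (8 + 4·12 + 16)/6 = 72/6 = 12; σ²_Task 9 = ((16−8)/6)² = 1.778
te_Task 10 = (3 + 4·5 + 7)/6 = 30/6 = 5; σ²_Task 10 = ((7−3)/6)² = 0.444

Forward pass:
ES_Task 1 = 0; EF_Task 1 = 13
ES_Task 2 = 0; EF_Task 2 = 6
ES_Task 3 = 0; EF_Task 3 = 7
ES_Task 4 = 0; EF_Task 4 = 13
ES_Task 5 = 0; EF_Task 5 = 7
ES_Task 6 = max(EF_Task 2=6, EF_Task 5=7) = 7; EF_Task 6 = 7+14 = 21
ES_Task 7 = 13; EF_Task 7 = 13+7 = 20
ES_Task 8 = 13; EF_Task 8 = 13+6 = 19
ES_Task 9 = 20; EF_Task 9 = 20+12 = 32
ES_Task 10 = max(EF_Task 3=7, EF_Task 6=21, EF_Task 8=19, EF_Task 9=32) = 32; EF_Task 10 = 32+5 = 37
Expected project duration μ = 37 days. Critical path: Task 4 → Task 7 → Task 9 → Task 10.

Variances on critical path: σ²_Task 4=0.444, σ²_Task 7=4.000, σ²_Task 9=1.778, σ²_Task 10=0.444.
Largest is σ²_Task 7 = 4.000.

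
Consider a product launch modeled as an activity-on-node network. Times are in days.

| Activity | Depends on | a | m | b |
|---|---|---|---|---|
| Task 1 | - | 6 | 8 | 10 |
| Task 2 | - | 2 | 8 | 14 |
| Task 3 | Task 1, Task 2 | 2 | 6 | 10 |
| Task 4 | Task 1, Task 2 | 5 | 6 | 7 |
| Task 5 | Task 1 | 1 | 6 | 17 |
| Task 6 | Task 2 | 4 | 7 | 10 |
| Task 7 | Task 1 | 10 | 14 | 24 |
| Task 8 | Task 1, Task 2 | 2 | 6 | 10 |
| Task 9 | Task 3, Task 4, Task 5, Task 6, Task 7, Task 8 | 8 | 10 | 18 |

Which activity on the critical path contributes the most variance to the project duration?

te_Task 1 = (6 + 4·8 + 10)/6 = 48/6 = 8; σ²_Task 1 = ((10−6)/6)² = 0.444
te_Task 2 = (2 + 4·8 + 14)/6 = 48/6 = 8; σ²_Task 2 = ((14−2)/6)² = 4.000
te_Task 3 = (2 + 4·6 + 10)/6 = 36/6 = 6; σ²_Task 3 = ((10−2)/6)² = 1.778
te_Task 4 = (5 + 4·6 + 7)/6 = 36/6 = 6; σ²_Task 4 = ((7−5)/6)² = 0.111
te_Task 5 = (1 + 4·6 + 17)/6 = 42/6 = 7; σ²_Task 5 = ((17−1)/6)² = 7.111
te_Task 6 = (4 + 4·7 + 10)/6 = 42/6 = 7; σ²_Task 6 = ((10−4)/6)² = 1.000
te_Task 7 = (10 + 4·14 + 24)/6 = 90/6 = 15; σ²_Task 7 = ((24−10)/6)² = 5.444
te_Task 8 = (2 + 4·6 + 10)/6 = 36/6 = 6; σ²_Task 8 = ((10−2)/6)² = 1.778
te_Task 9 = (8 + 4·10 + 18)/6 = 66/6 = 11; σ²_Task 9 = ((18−8)/6)² = 2.778

Forward pass:
ES_Task 1 = 0; EF_Task 1 = 8
ES_Task 2 = 0; EF_Task 2 = 8
ES_Task 3 = max(EF_Task 1=8, EF_Task 2=8) = 8; EF_Task 3 = 8+6 = 14
ES_Task 4 = max(EF_Task 1=8, EF_Task 2=8) = 8; EF_Task 4 = 8+6 = 14
ES_Task 5 = 8; EF_Task 5 = 8+7 = 15
ES_Task 6 = 8; EF_Task 6 = 8+7 = 15
ES_Task 7 = 8; EF_Task 7 = 8+15 = 23
ES_Task 8 = max(EF_Task 1=8, EF_Task 2=8) = 8; EF_Task 8 = 8+6 = 14
ES_Task 9 = max(EF_Task 3=14, EF_Task 4=14, EF_Task 5=15, EF_Task 6=15, EF_Task 7=23, EF_Task 8=14) = 23; EF_Task 9 = 23+11 = 34
Expected project duration μ = 34 days. Critical path: Task 1 → Task 7 → Task 9.

Variances on critical path: σ²_Task 1=0.444, σ²_Task 7=5.444, σ²_Task 9=2.778.
Largest is σ²_Task 7 = 5.444.

Task 7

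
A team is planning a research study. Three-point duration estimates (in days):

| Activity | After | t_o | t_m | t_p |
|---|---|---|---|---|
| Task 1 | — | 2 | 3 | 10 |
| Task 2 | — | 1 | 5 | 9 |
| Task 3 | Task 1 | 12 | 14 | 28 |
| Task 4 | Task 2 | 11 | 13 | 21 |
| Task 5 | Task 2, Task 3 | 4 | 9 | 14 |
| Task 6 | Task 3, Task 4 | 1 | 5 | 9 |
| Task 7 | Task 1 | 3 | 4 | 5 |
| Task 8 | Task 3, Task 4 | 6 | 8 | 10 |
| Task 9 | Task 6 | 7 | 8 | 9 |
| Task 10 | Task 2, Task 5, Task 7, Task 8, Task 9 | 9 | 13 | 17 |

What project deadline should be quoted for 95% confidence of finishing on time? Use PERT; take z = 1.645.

te_Task 1 = (2 + 4·3 + 10)/6 = 24/6 = 4; σ²_Task 1 = ((10−2)/6)² = 1.778
te_Task 2 = (1 + 4·5 + 9)/6 = 30/6 = 5; σ²_Task 2 = ((9−1)/6)² = 1.778
te_Task 3 = (12 + 4·14 + 28)/6 = 96/6 = 16; σ²_Task 3 = ((28−12)/6)² = 7.111
te_Task 4 = (11 + 4·13 + 21)/6 = 84/6 = 14; σ²_Task 4 = ((21−11)/6)² = 2.778
te_Task 5 = (4 + 4·9 + 14)/6 = 54/6 = 9; σ²_Task 5 = ((14−4)/6)² = 2.778
te_Task 6 = (1 + 4·5 + 9)/6 = 30/6 = 5; σ²_Task 6 = ((9−1)/6)² = 1.778
te_Task 7 = (3 + 4·4 + 5)/6 = 24/6 = 4; σ²_Task 7 = ((5−3)/6)² = 0.111
te_Task 8 = (6 + 4·8 + 10)/6 = 48/6 = 8; σ²_Task 8 = ((10−6)/6)² = 0.444
te_Task 9 = (7 + 4·8 + 9)/6 = 48/6 = 8; σ²_Task 9 = ((9−7)/6)² = 0.111
te_Task 10 = (9 + 4·13 + 17)/6 = 78/6 = 13; σ²_Task 10 = ((17−9)/6)² = 1.778

Forward pass:
ES_Task 1 = 0; EF_Task 1 = 4
ES_Task 2 = 0; EF_Task 2 = 5
ES_Task 3 = 4; EF_Task 3 = 4+16 = 20
ES_Task 4 = 5; EF_Task 4 = 5+14 = 19
ES_Task 5 = max(EF_Task 2=5, EF_Task 3=20) = 20; EF_Task 5 = 20+9 = 29
ES_Task 6 = max(EF_Task 3=20, EF_Task 4=19) = 20; EF_Task 6 = 20+5 = 25
ES_Task 7 = 4; EF_Task 7 = 4+4 = 8
ES_Task 8 = max(EF_Task 3=20, EF_Task 4=19) = 20; EF_Task 8 = 20+8 = 28
ES_Task 9 = 25; EF_Task 9 = 25+8 = 33
ES_Task 10 = max(EF_Task 2=5, EF_Task 5=29, EF_Task 7=8, EF_Task 8=28, EF_Task 9=33) = 33; EF_Task 10 = 33+13 = 46
Expected project duration μ = 46 days. Critical path: Task 1 → Task 3 → Task 6 → Task 9 → Task 10.

Variance along critical path = 1.778 + 7.111 + 1.778 + 0.111 + 1.778 = 12.556; σ = 3.543 days.
D = μ + z·σ = 46 + 1.645·3.543 = 51.8 days

51.8 days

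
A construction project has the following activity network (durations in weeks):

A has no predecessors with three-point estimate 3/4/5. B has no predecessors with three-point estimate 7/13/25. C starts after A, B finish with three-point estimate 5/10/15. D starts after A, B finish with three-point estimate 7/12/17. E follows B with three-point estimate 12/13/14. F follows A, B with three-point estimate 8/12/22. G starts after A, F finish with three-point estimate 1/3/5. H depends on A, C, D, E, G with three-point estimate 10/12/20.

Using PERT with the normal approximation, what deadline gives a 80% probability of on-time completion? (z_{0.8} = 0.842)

te_A = (3 + 4·4 + 5)/6 = 24/6 = 4; σ²_A = ((5−3)/6)² = 0.111
te_B = (7 + 4·13 + 25)/6 = 84/6 = 14; σ²_B = ((25−7)/6)² = 9.000
te_C = (5 + 4·10 + 15)/6 = 60/6 = 10; σ²_C = ((15−5)/6)² = 2.778
te_D = (7 + 4·12 + 17)/6 = 72/6 = 12; σ²_D = ((17−7)/6)² = 2.778
te_E = (12 + 4·13 + 14)/6 = 78/6 = 13; σ²_E = ((14−12)/6)² = 0.111
te_F = (8 + 4·12 + 22)/6 = 78/6 = 13; σ²_F = ((22−8)/6)² = 5.444
te_G = (1 + 4·3 + 5)/6 = 18/6 = 3; σ²_G = ((5−1)/6)² = 0.444
te_H = (10 + 4·12 + 20)/6 = 78/6 = 13; σ²_H = ((20−10)/6)² = 2.778

Forward pass:
ES_A = 0; EF_A = 4
ES_B = 0; EF_B = 14
ES_C = max(EF_A=4, EF_B=14) = 14; EF_C = 14+10 = 24
ES_D = max(EF_A=4, EF_B=14) = 14; EF_D = 14+12 = 26
ES_E = 14; EF_E = 14+13 = 27
ES_F = max(EF_A=4, EF_B=14) = 14; EF_F = 14+13 = 27
ES_G = max(EF_A=4, EF_F=27) = 27; EF_G = 27+3 = 30
ES_H = max(EF_A=4, EF_C=24, EF_D=26, EF_E=27, EF_G=30) = 30; EF_H = 30+13 = 43
Expected project duration μ = 43 weeks. Critical path: B → F → G → H.

Variance along critical path = 9.000 + 5.444 + 0.444 + 2.778 = 17.667; σ = 4.203 weeks.
D = μ + z·σ = 43 + 0.842·4.203 = 46.5 weeks

46.5 weeks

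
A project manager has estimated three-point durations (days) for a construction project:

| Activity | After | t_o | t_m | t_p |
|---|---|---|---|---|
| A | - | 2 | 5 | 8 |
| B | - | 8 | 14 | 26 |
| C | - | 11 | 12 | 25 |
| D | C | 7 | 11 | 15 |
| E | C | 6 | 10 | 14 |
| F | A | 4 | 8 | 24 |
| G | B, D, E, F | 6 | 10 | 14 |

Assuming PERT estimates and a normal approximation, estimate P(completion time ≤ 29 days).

0.023

te_A = (2 + 4·5 + 8)/6 = 30/6 = 5; σ²_A = ((8−2)/6)² = 1.000
te_B = (8 + 4·14 + 26)/6 = 90/6 = 15; σ²_B = ((26−8)/6)² = 9.000
te_C = (11 + 4·12 + 25)/6 = 84/6 = 14; σ²_C = ((25−11)/6)² = 5.444
te_D = (7 + 4·11 + 15)/6 = 66/6 = 11; σ²_D = ((15−7)/6)² = 1.778
te_E = (6 + 4·10 + 14)/6 = 60/6 = 10; σ²_E = ((14−6)/6)² = 1.778
te_F = (4 + 4·8 + 24)/6 = 60/6 = 10; σ²_F = ((24−4)/6)² = 11.111
te_G = (6 + 4·10 + 14)/6 = 60/6 = 10; σ²_G = ((14−6)/6)² = 1.778

Forward pass:
ES_A = 0; EF_A = 5
ES_B = 0; EF_B = 15
ES_C = 0; EF_C = 14
ES_D = 14; EF_D = 14+11 = 25
ES_E = 14; EF_E = 14+10 = 24
ES_F = 5; EF_F = 5+10 = 15
ES_G = max(EF_B=15, EF_D=25, EF_E=24, EF_F=15) = 25; EF_G = 25+10 = 35
Expected project duration μ = 35 days. Critical path: C → D → G.

Variance along critical path = 5.444 + 1.778 + 1.778 = 9.000; σ = √9.000 = 3.000 days.
Z = (29 − 35) / 3.000 = -2.000
P(T ≤ 29) = Φ(-2.000) ≈ 0.023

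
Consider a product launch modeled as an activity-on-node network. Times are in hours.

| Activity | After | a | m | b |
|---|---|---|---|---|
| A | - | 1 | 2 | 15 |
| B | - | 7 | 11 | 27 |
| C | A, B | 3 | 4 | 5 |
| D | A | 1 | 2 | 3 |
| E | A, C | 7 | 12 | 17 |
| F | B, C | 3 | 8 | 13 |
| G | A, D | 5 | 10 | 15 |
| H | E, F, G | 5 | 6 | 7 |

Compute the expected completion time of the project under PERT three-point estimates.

35 hours

te_A = (1 + 4·2 + 15)/6 = 24/6 = 4
te_B = (7 + 4·11 + 27)/6 = 78/6 = 13
te_C = (3 + 4·4 + 5)/6 = 24/6 = 4
te_D = (1 + 4·2 + 3)/6 = 12/6 = 2
te_E = (7 + 4·12 + 17)/6 = 72/6 = 12
te_F = (3 + 4·8 + 13)/6 = 48/6 = 8
te_G = (5 + 4·10 + 15)/6 = 60/6 = 10
te_H = (5 + 4·6 + 7)/6 = 36/6 = 6

Forward pass:
ES_A = 0; EF_A = 4
ES_B = 0; EF_B = 13
ES_C = max(EF_A=4, EF_B=13) = 13; EF_C = 13+4 = 17
ES_D = 4; EF_D = 4+2 = 6
ES_E = max(EF_A=4, EF_C=17) = 17; EF_E = 17+12 = 29
ES_F = max(EF_B=13, EF_C=17) = 17; EF_F = 17+8 = 25
ES_G = max(EF_A=4, EF_D=6) = 6; EF_G = 6+10 = 16
ES_H = max(EF_E=29, EF_F=25, EF_G=16) = 29; EF_H = 29+6 = 35
Expected project duration μ = 35 hours. Critical path: B → C → E → H.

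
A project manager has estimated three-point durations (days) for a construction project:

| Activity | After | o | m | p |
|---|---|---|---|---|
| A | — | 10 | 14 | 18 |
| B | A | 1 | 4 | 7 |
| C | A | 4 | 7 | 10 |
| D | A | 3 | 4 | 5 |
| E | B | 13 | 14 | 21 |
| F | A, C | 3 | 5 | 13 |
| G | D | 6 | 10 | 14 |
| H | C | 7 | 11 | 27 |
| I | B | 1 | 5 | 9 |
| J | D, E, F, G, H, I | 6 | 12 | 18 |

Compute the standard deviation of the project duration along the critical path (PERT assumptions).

4.23 days

te_A = (10 + 4·14 + 18)/6 = 84/6 = 14; σ²_A = ((18−10)/6)² = 1.778
te_B = (1 + 4·4 + 7)/6 = 24/6 = 4; σ²_B = ((7−1)/6)² = 1.000
te_C = (4 + 4·7 + 10)/6 = 42/6 = 7; σ²_C = ((10−4)/6)² = 1.000
te_D = (3 + 4·4 + 5)/6 = 24/6 = 4; σ²_D = ((5−3)/6)² = 0.111
te_E = (13 + 4·14 + 21)/6 = 90/6 = 15; σ²_E = ((21−13)/6)² = 1.778
te_F = (3 + 4·5 + 13)/6 = 36/6 = 6; σ²_F = ((13−3)/6)² = 2.778
te_G = (6 + 4·10 + 14)/6 = 60/6 = 10; σ²_G = ((14−6)/6)² = 1.778
te_H = (7 + 4·11 + 27)/6 = 78/6 = 13; σ²_H = ((27−7)/6)² = 11.111
te_I = (1 + 4·5 + 9)/6 = 30/6 = 5; σ²_I = ((9−1)/6)² = 1.778
te_J = (6 + 4·12 + 18)/6 = 72/6 = 12; σ²_J = ((18−6)/6)² = 4.000

Forward pass:
ES_A = 0; EF_A = 14
ES_B = 14; EF_B = 14+4 = 18
ES_C = 14; EF_C = 14+7 = 21
ES_D = 14; EF_D = 14+4 = 18
ES_E = 18; EF_E = 18+15 = 33
ES_F = max(EF_A=14, EF_C=21) = 21; EF_F = 21+6 = 27
ES_G = 18; EF_G = 18+10 = 28
ES_H = 21; EF_H = 21+13 = 34
ES_I = 18; EF_I = 18+5 = 23
ES_J = max(EF_D=18, EF_E=33, EF_F=27, EF_G=28, EF_H=34, EF_I=23) = 34; EF_J = 34+12 = 46
Expected project duration μ = 46 days. Critical path: A → C → H → J.

Variance along critical path = 1.778 + 1.000 + 11.111 + 4.000 = 17.889
σ = √17.889 = 4.230 days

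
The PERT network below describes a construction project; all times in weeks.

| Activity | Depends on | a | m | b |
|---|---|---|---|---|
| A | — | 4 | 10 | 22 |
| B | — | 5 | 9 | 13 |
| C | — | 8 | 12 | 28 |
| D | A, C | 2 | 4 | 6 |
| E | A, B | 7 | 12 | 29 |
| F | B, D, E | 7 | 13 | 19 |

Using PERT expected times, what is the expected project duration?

38 weeks

te_A = (4 + 4·10 + 22)/6 = 66/6 = 11
te_B = (5 + 4·9 + 13)/6 = 54/6 = 9
te_C = (8 + 4·12 + 28)/6 = 84/6 = 14
te_D = (2 + 4·4 + 6)/6 = 24/6 = 4
te_E = (7 + 4·12 + 29)/6 = 84/6 = 14
te_F = (7 + 4·13 + 19)/6 = 78/6 = 13

Forward pass:
ES_A = 0; EF_A = 11
ES_B = 0; EF_B = 9
ES_C = 0; EF_C = 14
ES_D = max(EF_A=11, EF_C=14) = 14; EF_D = 14+4 = 18
ES_E = max(EF_A=11, EF_B=9) = 11; EF_E = 11+14 = 25
ES_F = max(EF_B=9, EF_D=18, EF_E=25) = 25; EF_F = 25+13 = 38
Expected project duration μ = 38 weeks. Critical path: A → E → F.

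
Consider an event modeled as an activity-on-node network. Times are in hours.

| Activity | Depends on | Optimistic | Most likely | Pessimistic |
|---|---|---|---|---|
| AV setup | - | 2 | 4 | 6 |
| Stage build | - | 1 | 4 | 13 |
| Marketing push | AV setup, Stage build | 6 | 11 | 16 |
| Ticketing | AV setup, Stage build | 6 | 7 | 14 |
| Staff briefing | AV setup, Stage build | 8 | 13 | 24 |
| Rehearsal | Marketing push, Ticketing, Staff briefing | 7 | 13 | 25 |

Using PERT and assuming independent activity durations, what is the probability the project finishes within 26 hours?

0.059

te_AV setup = (2 + 4·4 + 6)/6 = 24/6 = 4; σ²_AV setup = ((6−2)/6)² = 0.444
te_Stage build = (1 + 4·4 + 13)/6 = 30/6 = 5; σ²_Stage build = ((13−1)/6)² = 4.000
te_Marketing push = (6 + 4·11 + 16)/6 = 66/6 = 11; σ²_Marketing push = ((16−6)/6)² = 2.778
te_Ticketing = (6 + 4·7 + 14)/6 = 48/6 = 8; σ²_Ticketing = ((14−6)/6)² = 1.778
te_Staff briefing = (8 + 4·13 + 24)/6 = 84/6 = 14; σ²_Staff briefing = ((24−8)/6)² = 7.111
te_Rehearsal = (7 + 4·13 + 25)/6 = 84/6 = 14; σ²_Rehearsal = ((25−7)/6)² = 9.000

Forward pass:
ES_AV setup = 0; EF_AV setup = 4
ES_Stage build = 0; EF_Stage build = 5
ES_Marketing push = max(EF_AV setup=4, EF_Stage build=5) = 5; EF_Marketing push = 5+11 = 16
ES_Ticketing = max(EF_AV setup=4, EF_Stage build=5) = 5; EF_Ticketing = 5+8 = 13
ES_Staff briefing = max(EF_AV setup=4, EF_Stage build=5) = 5; EF_Staff briefing = 5+14 = 19
ES_Rehearsal = max(EF_Marketing push=16, EF_Ticketing=13, EF_Staff briefing=19) = 19; EF_Rehearsal = 19+14 = 33
Expected project duration μ = 33 hours. Critical path: Stage build → Staff briefing → Rehearsal.

Variance along critical path = 4.000 + 7.111 + 9.000 = 20.111; σ = √20.111 = 4.485 hours.
Z = (26 − 33) / 4.485 = -1.561
P(T ≤ 26) = Φ(-1.561) ≈ 0.059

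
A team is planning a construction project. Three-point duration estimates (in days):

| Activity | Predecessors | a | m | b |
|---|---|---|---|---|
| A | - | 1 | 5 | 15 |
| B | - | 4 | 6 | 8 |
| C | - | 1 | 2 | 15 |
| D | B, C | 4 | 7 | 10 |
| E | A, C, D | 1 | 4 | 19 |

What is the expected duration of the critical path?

19 days

te_A = (1 + 4·5 + 15)/6 = 36/6 = 6
te_B = (4 + 4·6 + 8)/6 = 36/6 = 6
te_C = (1 + 4·2 + 15)/6 = 24/6 = 4
te_D = (4 + 4·7 + 10)/6 = 42/6 = 7
te_E = (1 + 4·4 + 19)/6 = 36/6 = 6

Forward pass:
ES_A = 0; EF_A = 6
ES_B = 0; EF_B = 6
ES_C = 0; EF_C = 4
ES_D = max(EF_B=6, EF_C=4) = 6; EF_D = 6+7 = 13
ES_E = max(EF_A=6, EF_C=4, EF_D=13) = 13; EF_E = 13+6 = 19
Expected project duration μ = 19 days. Critical path: B → D → E.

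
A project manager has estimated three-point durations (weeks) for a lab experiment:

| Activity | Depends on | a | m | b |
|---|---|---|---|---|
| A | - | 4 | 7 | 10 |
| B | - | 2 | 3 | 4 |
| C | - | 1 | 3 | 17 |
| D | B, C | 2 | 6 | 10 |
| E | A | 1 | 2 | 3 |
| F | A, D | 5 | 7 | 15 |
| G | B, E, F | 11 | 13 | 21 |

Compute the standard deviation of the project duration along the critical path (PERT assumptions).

3.80 weeks

te_A = (4 + 4·7 + 10)/6 = 42/6 = 7; σ²_A = ((10−4)/6)² = 1.000
te_B = (2 + 4·3 + 4)/6 = 18/6 = 3; σ²_B = ((4−2)/6)² = 0.111
te_C = (1 + 4·3 + 17)/6 = 30/6 = 5; σ²_C = ((17−1)/6)² = 7.111
te_D = (2 + 4·6 + 10)/6 = 36/6 = 6; σ²_D = ((10−2)/6)² = 1.778
te_E = (1 + 4·2 + 3)/6 = 12/6 = 2; σ²_E = ((3−1)/6)² = 0.111
te_F = (5 + 4·7 + 15)/6 = 48/6 = 8; σ²_F = ((15−5)/6)² = 2.778
te_G = (11 + 4·13 + 21)/6 = 84/6 = 14; σ²_G = ((21−11)/6)² = 2.778

Forward pass:
ES_A = 0; EF_A = 7
ES_B = 0; EF_B = 3
ES_C = 0; EF_C = 5
ES_D = max(EF_B=3, EF_C=5) = 5; EF_D = 5+6 = 11
ES_E = 7; EF_E = 7+2 = 9
ES_F = max(EF_A=7, EF_D=11) = 11; EF_F = 11+8 = 19
ES_G = max(EF_B=3, EF_E=9, EF_F=19) = 19; EF_G = 19+14 = 33
Expected project duration μ = 33 weeks. Critical path: C → D → F → G.

Variance along critical path = 7.111 + 1.778 + 2.778 + 2.778 = 14.444
σ = √14.444 = 3.801 weeks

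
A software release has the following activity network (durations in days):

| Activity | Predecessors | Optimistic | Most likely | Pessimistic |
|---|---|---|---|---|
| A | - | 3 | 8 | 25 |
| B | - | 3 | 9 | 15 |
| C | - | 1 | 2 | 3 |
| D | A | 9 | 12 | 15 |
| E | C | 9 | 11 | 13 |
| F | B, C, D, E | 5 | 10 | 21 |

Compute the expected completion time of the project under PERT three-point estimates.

te_A = (3 + 4·8 + 25)/6 = 60/6 = 10
te_B = (3 + 4·9 + 15)/6 = 54/6 = 9
te_C = (1 + 4·2 + 3)/6 = 12/6 = 2
te_D = (9 + 4·12 + 15)/6 = 72/6 = 12
te_E = (9 + 4·11 + 13)/6 = 66/6 = 11
te_F = (5 + 4·10 + 21)/6 = 66/6 = 11

Forward pass:
ES_A = 0; EF_A = 10
ES_B = 0; EF_B = 9
ES_C = 0; EF_C = 2
ES_D = 10; EF_D = 10+12 = 22
ES_E = 2; EF_E = 2+11 = 13
ES_F = max(EF_B=9, EF_C=2, EF_D=22, EF_E=13) = 22; EF_F = 22+11 = 33
Expected project duration μ = 33 days. Critical path: A → D → F.

33 days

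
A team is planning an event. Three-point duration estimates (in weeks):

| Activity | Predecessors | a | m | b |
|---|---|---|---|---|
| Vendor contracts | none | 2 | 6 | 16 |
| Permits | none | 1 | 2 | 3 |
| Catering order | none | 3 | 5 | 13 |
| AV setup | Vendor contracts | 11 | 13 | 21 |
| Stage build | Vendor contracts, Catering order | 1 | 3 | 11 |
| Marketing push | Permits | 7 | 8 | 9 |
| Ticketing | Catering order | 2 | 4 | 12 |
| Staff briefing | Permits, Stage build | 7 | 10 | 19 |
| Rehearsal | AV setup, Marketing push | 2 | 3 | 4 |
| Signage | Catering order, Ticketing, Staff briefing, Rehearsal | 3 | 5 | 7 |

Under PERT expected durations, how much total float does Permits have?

te_Vendor contracts = (2 + 4·6 + 16)/6 = 42/6 = 7
te_Permits = (1 + 4·2 + 3)/6 = 12/6 = 2
te_Catering order = (3 + 4·5 + 13)/6 = 36/6 = 6
te_AV setup = (11 + 4·13 + 21)/6 = 84/6 = 14
te_Stage build = (1 + 4·3 + 11)/6 = 24/6 = 4
te_Marketing push = (7 + 4·8 + 9)/6 = 48/6 = 8
te_Ticketing = (2 + 4·4 + 12)/6 = 30/6 = 5
te_Staff briefing = (7 + 4·10 + 19)/6 = 66/6 = 11
te_Rehearsal = (2 + 4·3 + 4)/6 = 18/6 = 3
te_Signage = (3 + 4·5 + 7)/6 = 30/6 = 5

Forward pass:
ES_Vendor contracts = 0; EF_Vendor contracts = 7
ES_Permits = 0; EF_Permits = 2
ES_Catering order = 0; EF_Catering order = 6
ES_AV setup = 7; EF_AV setup = 7+14 = 21
ES_Stage build = max(EF_Vendor contracts=7, EF_Catering order=6) = 7; EF_Stage build = 7+4 = 11
ES_Marketing push = 2; EF_Marketing push = 2+8 = 10
ES_Ticketing = 6; EF_Ticketing = 6+5 = 11
ES_Staff briefing = max(EF_Permits=2, EF_Stage build=11) = 11; EF_Staff briefing = 11+11 = 22
ES_Rehearsal = max(EF_AV setup=21, EF_Marketing push=10) = 21; EF_Rehearsal = 21+3 = 24
ES_Signage = max(EF_Catering order=6, EF_Ticketing=11, EF_Staff briefing=22, EF_Rehearsal=24) = 24; EF_Signage = 24+5 = 29
Expected project duration μ = 29 weeks. Critical path: Vendor contracts → AV setup → Rehearsal → Signage.

Backward pass:
LF_Signage = 29; LS_Signage = 29−5 = 24
LF_Rehearsal = LS_Signage = 24; LS_Rehearsal = 24−3 = 21
LF_Staff briefing = LS_Signage = 24; LS_Staff briefing = 24−11 = 13
LF_Ticketing = LS_Signage = 24; LS_Ticketing = 24−5 = 19
LF_Marketing push = LS_Rehearsal = 21; LS_Marketing push = 21−8 = 13
LF_Stage build = LS_Staff briefing = 13; LS_Stage build = 13−4 = 9
LF_AV setup = LS_Rehearsal = 21; LS_AV setup = 21−14 = 7
LF_Catering order = min(LS_Stage build=9, LS_Ticketing=19, LS_Signage=24) = 9; LS_Catering order = 9−6 = 3
LF_Permits = min(LS_Marketing push=13, LS_Staff briefing=13) = 13; LS_Permits = 13−2 = 11
LF_Vendor contracts = min(LS_AV setup=7, LS_Stage build=9) = 7; LS_Vendor contracts = 7−7 = 0
Slack_Permits = LS_Permits − ES_Permits = 11 − 0 = 11

11 weeks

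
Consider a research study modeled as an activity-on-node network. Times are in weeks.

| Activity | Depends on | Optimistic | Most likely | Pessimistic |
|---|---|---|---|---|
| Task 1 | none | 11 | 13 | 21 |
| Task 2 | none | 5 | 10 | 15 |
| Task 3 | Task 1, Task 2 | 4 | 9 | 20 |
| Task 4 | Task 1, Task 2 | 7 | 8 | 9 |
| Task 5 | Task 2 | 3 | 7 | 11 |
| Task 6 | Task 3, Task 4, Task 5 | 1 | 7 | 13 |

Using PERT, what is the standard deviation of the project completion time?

te_Task 1 = (11 + 4·13 + 21)/6 = 84/6 = 14; σ²_Task 1 = ((21−11)/6)² = 2.778
te_Task 2 = (5 + 4·10 + 15)/6 = 60/6 = 10; σ²_Task 2 = ((15−5)/6)² = 2.778
te_Task 3 = (4 + 4·9 + 20)/6 = 60/6 = 10; σ²_Task 3 = ((20−4)/6)² = 7.111
te_Task 4 = (7 + 4·8 + 9)/6 = 48/6 = 8; σ²_Task 4 = ((9−7)/6)² = 0.111
te_Task 5 = (3 + 4·7 + 11)/6 = 42/6 = 7; σ²_Task 5 = ((11−3)/6)² = 1.778
te_Task 6 = (1 + 4·7 + 13)/6 = 42/6 = 7; σ²_Task 6 = ((13−1)/6)² = 4.000

Forward pass:
ES_Task 1 = 0; EF_Task 1 = 14
ES_Task 2 = 0; EF_Task 2 = 10
ES_Task 3 = max(EF_Task 1=14, EF_Task 2=10) = 14; EF_Task 3 = 14+10 = 24
ES_Task 4 = max(EF_Task 1=14, EF_Task 2=10) = 14; EF_Task 4 = 14+8 = 22
ES_Task 5 = 10; EF_Task 5 = 10+7 = 17
ES_Task 6 = max(EF_Task 3=24, EF_Task 4=22, EF_Task 5=17) = 24; EF_Task 6 = 24+7 = 31
Expected project duration μ = 31 weeks. Critical path: Task 1 → Task 3 → Task 6.

Variance along critical path = 2.778 + 7.111 + 4.000 = 13.889
σ = √13.889 = 3.727 weeks

3.73 weeks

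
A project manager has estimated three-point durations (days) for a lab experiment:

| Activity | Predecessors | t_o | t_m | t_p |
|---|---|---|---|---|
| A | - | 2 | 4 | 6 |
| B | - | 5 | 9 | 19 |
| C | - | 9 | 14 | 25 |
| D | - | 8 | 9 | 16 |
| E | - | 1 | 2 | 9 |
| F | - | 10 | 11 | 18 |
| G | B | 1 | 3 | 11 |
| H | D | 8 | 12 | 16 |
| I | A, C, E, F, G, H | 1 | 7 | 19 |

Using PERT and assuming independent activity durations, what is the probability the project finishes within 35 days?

0.921

te_A = (2 + 4·4 + 6)/6 = 24/6 = 4; σ²_A = ((6−2)/6)² = 0.444
te_B = (5 + 4·9 + 19)/6 = 60/6 = 10; σ²_B = ((19−5)/6)² = 5.444
te_C = (9 + 4·14 + 25)/6 = 90/6 = 15; σ²_C = ((25−9)/6)² = 7.111
te_D = (8 + 4·9 + 16)/6 = 60/6 = 10; σ²_D = ((16−8)/6)² = 1.778
te_E = (1 + 4·2 + 9)/6 = 18/6 = 3; σ²_E = ((9−1)/6)² = 1.778
te_F = (10 + 4·11 + 18)/6 = 72/6 = 12; σ²_F = ((18−10)/6)² = 1.778
te_G = (1 + 4·3 + 11)/6 = 24/6 = 4; σ²_G = ((11−1)/6)² = 2.778
te_H = (8 + 4·12 + 16)/6 = 72/6 = 12; σ²_H = ((16−8)/6)² = 1.778
te_I = (1 + 4·7 + 19)/6 = 48/6 = 8; σ²_I = ((19−1)/6)² = 9.000

Forward pass:
ES_A = 0; EF_A = 4
ES_B = 0; EF_B = 10
ES_C = 0; EF_C = 15
ES_D = 0; EF_D = 10
ES_E = 0; EF_E = 3
ES_F = 0; EF_F = 12
ES_G = 10; EF_G = 10+4 = 14
ES_H = 10; EF_H = 10+12 = 22
ES_I = max(EF_A=4, EF_C=15, EF_E=3, EF_F=12, EF_G=14, EF_H=22) = 22; EF_I = 22+8 = 30
Expected project duration μ = 30 days. Critical path: D → H → I.

Variance along critical path = 1.778 + 1.778 + 9.000 = 12.556; σ = √12.556 = 3.543 days.
Z = (35 − 30) / 3.543 = 1.411
P(T ≤ 35) = Φ(1.411) ≈ 0.921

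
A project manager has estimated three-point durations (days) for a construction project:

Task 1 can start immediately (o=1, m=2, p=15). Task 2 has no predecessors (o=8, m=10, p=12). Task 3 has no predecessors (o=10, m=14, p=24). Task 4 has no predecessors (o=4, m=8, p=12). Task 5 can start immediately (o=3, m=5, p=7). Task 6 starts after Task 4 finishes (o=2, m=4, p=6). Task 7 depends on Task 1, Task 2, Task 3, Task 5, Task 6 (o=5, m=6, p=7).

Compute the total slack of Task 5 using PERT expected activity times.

10 days

te_Task 1 = (1 + 4·2 + 15)/6 = 24/6 = 4
te_Task 2 = (8 + 4·10 + 12)/6 = 60/6 = 10
te_Task 3 = (10 + 4·14 + 24)/6 = 90/6 = 15
te_Task 4 = (4 + 4·8 + 12)/6 = 48/6 = 8
te_Task 5 = (3 + 4·5 + 7)/6 = 30/6 = 5
te_Task 6 = (2 + 4·4 + 6)/6 = 24/6 = 4
te_Task 7 = (5 + 4·6 + 7)/6 = 36/6 = 6

Forward pass:
ES_Task 1 = 0; EF_Task 1 = 4
ES_Task 2 = 0; EF_Task 2 = 10
ES_Task 3 = 0; EF_Task 3 = 15
ES_Task 4 = 0; EF_Task 4 = 8
ES_Task 5 = 0; EF_Task 5 = 5
ES_Task 6 = 8; EF_Task 6 = 8+4 = 12
ES_Task 7 = max(EF_Task 1=4, EF_Task 2=10, EF_Task 3=15, EF_Task 5=5, EF_Task 6=12) = 15; EF_Task 7 = 15+6 = 21
Expected project duration μ = 21 days. Critical path: Task 3 → Task 7.

Backward pass:
LF_Task 7 = 21; LS_Task 7 = 21−6 = 15
LF_Task 6 = LS_Task 7 = 15; LS_Task 6 = 15−4 = 11
LF_Task 5 = LS_Task 7 = 15; LS_Task 5 = 15−5 = 10
LF_Task 4 = LS_Task 6 = 11; LS_Task 4 = 11−8 = 3
LF_Task 3 = LS_Task 7 = 15; LS_Task 3 = 15−15 = 0
LF_Task 2 = LS_Task 7 = 15; LS_Task 2 = 15−10 = 5
LF_Task 1 = LS_Task 7 = 15; LS_Task 1 = 15−4 = 11
Slack_Task 5 = LS_Task 5 − ES_Task 5 = 10 − 0 = 10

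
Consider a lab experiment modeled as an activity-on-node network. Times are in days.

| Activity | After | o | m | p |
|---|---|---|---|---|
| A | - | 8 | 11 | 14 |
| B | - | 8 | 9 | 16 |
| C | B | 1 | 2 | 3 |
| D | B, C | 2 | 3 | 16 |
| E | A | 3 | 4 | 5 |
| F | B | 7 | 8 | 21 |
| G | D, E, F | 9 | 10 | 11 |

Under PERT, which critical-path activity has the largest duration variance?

te_A = (8 + 4·11 + 14)/6 = 66/6 = 11; σ²_A = ((14−8)/6)² = 1.000
te_B = (8 + 4·9 + 16)/6 = 60/6 = 10; σ²_B = ((16−8)/6)² = 1.778
te_C = (1 + 4·2 + 3)/6 = 12/6 = 2; σ²_C = ((3−1)/6)² = 0.111
te_D = (2 + 4·3 + 16)/6 = 30/6 = 5; σ²_D = ((16−2)/6)² = 5.444
te_E = (3 + 4·4 + 5)/6 = 24/6 = 4; σ²_E = ((5−3)/6)² = 0.111
te_F = (7 + 4·8 + 21)/6 = 60/6 = 10; σ²_F = ((21−7)/6)² = 5.444
te_G = (9 + 4·10 + 11)/6 = 60/6 = 10; σ²_G = ((11−9)/6)² = 0.111

Forward pass:
ES_A = 0; EF_A = 11
ES_B = 0; EF_B = 10
ES_C = 10; EF_C = 10+2 = 12
ES_D = max(EF_B=10, EF_C=12) = 12; EF_D = 12+5 = 17
ES_E = 11; EF_E = 11+4 = 15
ES_F = 10; EF_F = 10+10 = 20
ES_G = max(EF_D=17, EF_E=15, EF_F=20) = 20; EF_G = 20+10 = 30
Expected project duration μ = 30 days. Critical path: B → F → G.

Variances on critical path: σ²_B=1.778, σ²_F=5.444, σ²_G=0.111.
Largest is σ²_F = 5.444.

F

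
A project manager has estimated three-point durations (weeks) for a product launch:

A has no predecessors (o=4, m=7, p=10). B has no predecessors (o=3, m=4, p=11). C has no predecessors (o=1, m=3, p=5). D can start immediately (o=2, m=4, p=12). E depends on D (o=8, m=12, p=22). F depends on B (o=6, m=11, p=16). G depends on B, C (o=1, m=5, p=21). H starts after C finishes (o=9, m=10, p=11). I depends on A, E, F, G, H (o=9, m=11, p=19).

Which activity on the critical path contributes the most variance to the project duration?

E

te_A = (4 + 4·7 + 10)/6 = 42/6 = 7; σ²_A = ((10−4)/6)² = 1.000
te_B = (3 + 4·4 + 11)/6 = 30/6 = 5; σ²_B = ((11−3)/6)² = 1.778
te_C = (1 + 4·3 + 5)/6 = 18/6 = 3; σ²_C = ((5−1)/6)² = 0.444
te_D = (2 + 4·4 + 12)/6 = 30/6 = 5; σ²_D = ((12−2)/6)² = 2.778
te_E = (8 + 4·12 + 22)/6 = 78/6 = 13; σ²_E = ((22−8)/6)² = 5.444
te_F = (6 + 4·11 + 16)/6 = 66/6 = 11; σ²_F = ((16−6)/6)² = 2.778
te_G = (1 + 4·5 + 21)/6 = 42/6 = 7; σ²_G = ((21−1)/6)² = 11.111
te_H = (9 + 4·10 + 11)/6 = 60/6 = 10; σ²_H = ((11−9)/6)² = 0.111
te_I = (9 + 4·11 + 19)/6 = 72/6 = 12; σ²_I = ((19−9)/6)² = 2.778

Forward pass:
ES_A = 0; EF_A = 7
ES_B = 0; EF_B = 5
ES_C = 0; EF_C = 3
ES_D = 0; EF_D = 5
ES_E = 5; EF_E = 5+13 = 18
ES_F = 5; EF_F = 5+11 = 16
ES_G = max(EF_B=5, EF_C=3) = 5; EF_G = 5+7 = 12
ES_H = 3; EF_H = 3+10 = 13
ES_I = max(EF_A=7, EF_E=18, EF_F=16, EF_G=12, EF_H=13) = 18; EF_I = 18+12 = 30
Expected project duration μ = 30 weeks. Critical path: D → E → I.

Variances on critical path: σ²_D=2.778, σ²_E=5.444, σ²_I=2.778.
Largest is σ²_E = 5.444.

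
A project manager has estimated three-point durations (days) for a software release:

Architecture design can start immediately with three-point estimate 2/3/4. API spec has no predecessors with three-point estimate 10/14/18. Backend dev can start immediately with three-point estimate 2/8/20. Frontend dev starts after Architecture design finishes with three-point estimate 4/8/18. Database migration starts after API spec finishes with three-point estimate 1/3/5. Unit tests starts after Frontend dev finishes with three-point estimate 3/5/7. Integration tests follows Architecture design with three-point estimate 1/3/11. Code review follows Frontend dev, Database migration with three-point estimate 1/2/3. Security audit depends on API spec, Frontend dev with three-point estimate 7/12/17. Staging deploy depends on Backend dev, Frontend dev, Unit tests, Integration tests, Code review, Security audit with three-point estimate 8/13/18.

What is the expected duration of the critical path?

te_Architecture design = (2 + 4·3 + 4)/6 = 18/6 = 3
te_API spec = (10 + 4·14 + 18)/6 = 84/6 = 14
te_Backend dev = (2 + 4·8 + 20)/6 = 54/6 = 9
te_Frontend dev = (4 + 4·8 + 18)/6 = 54/6 = 9
te_Database migration = (1 + 4·3 + 5)/6 = 18/6 = 3
te_Unit tests = (3 + 4·5 + 7)/6 = 30/6 = 5
te_Integration tests = (1 + 4·3 + 11)/6 = 24/6 = 4
te_Code review = (1 + 4·2 + 3)/6 = 12/6 = 2
te_Security audit = (7 + 4·12 + 17)/6 = 72/6 = 12
te_Staging deploy = (8 + 4·13 + 18)/6 = 78/6 = 13

Forward pass:
ES_Architecture design = 0; EF_Architecture design = 3
ES_API spec = 0; EF_API spec = 14
ES_Backend dev = 0; EF_Backend dev = 9
ES_Frontend dev = 3; EF_Frontend dev = 3+9 = 12
ES_Database migration = 14; EF_Database migration = 14+3 = 17
ES_Unit tests = 12; EF_Unit tests = 12+5 = 17
ES_Integration tests = 3; EF_Integration tests = 3+4 = 7
ES_Code review = max(EF_Frontend dev=12, EF_Database migration=17) = 17; EF_Code review = 17+2 = 19
ES_Security audit = max(EF_API spec=14, EF_Frontend dev=12) = 14; EF_Security audit = 14+12 = 26
ES_Staging deploy = max(EF_Backend dev=9, EF_Frontend dev=12, EF_Unit tests=17, EF_Integration tests=7, EF_Code review=19, EF_Security audit=26) = 26; EF_Staging deploy = 26+13 = 39
Expected project duration μ = 39 days. Critical path: API spec → Security audit → Staging deploy.

39 days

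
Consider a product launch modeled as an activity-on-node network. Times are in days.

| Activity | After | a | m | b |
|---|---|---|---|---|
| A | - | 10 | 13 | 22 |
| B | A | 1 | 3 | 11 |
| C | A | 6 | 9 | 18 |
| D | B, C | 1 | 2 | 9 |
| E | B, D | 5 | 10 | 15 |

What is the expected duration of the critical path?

te_A = (10 + 4·13 + 22)/6 = 84/6 = 14
te_B = (1 + 4·3 + 11)/6 = 24/6 = 4
te_C = (6 + 4·9 + 18)/6 = 60/6 = 10
te_D = (1 + 4·2 + 9)/6 = 18/6 = 3
te_E = (5 + 4·10 + 15)/6 = 60/6 = 10

Forward pass:
ES_A = 0; EF_A = 14
ES_B = 14; EF_B = 14+4 = 18
ES_C = 14; EF_C = 14+10 = 24
ES_D = max(EF_B=18, EF_C=24) = 24; EF_D = 24+3 = 27
ES_E = max(EF_B=18, EF_D=27) = 27; EF_E = 27+10 = 37
Expected project duration μ = 37 days. Critical path: A → C → D → E.

37 days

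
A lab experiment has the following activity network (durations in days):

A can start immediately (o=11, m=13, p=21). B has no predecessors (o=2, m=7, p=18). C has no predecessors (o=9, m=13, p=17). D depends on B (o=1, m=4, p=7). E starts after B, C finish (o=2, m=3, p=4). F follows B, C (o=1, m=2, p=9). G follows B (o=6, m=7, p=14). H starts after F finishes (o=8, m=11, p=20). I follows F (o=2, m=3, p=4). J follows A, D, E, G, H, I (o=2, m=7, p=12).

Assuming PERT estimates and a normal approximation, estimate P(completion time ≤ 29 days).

te_A = (11 + 4·13 + 21)/6 = 84/6 = 14; σ²_A = ((21−11)/6)² = 2.778
te_B = (2 + 4·7 + 18)/6 = 48/6 = 8; σ²_B = ((18−2)/6)² = 7.111
te_C = (9 + 4·13 + 17)/6 = 78/6 = 13; σ²_C = ((17−9)/6)² = 1.778
te_D = (1 + 4·4 + 7)/6 = 24/6 = 4; σ²_D = ((7−1)/6)² = 1.000
te_E = (2 + 4·3 + 4)/6 = 18/6 = 3; σ²_E = ((4−2)/6)² = 0.111
te_F = (1 + 4·2 + 9)/6 = 18/6 = 3; σ²_F = ((9−1)/6)² = 1.778
te_G = (6 + 4·7 + 14)/6 = 48/6 = 8; σ²_G = ((14−6)/6)² = 1.778
te_H = (8 + 4·11 + 20)/6 = 72/6 = 12; σ²_H = ((20−8)/6)² = 4.000
te_I = (2 + 4·3 + 4)/6 = 18/6 = 3; σ²_I = ((4−2)/6)² = 0.111
te_J = (2 + 4·7 + 12)/6 = 42/6 = 7; σ²_J = ((12−2)/6)² = 2.778

Forward pass:
ES_A = 0; EF_A = 14
ES_B = 0; EF_B = 8
ES_C = 0; EF_C = 13
ES_D = 8; EF_D = 8+4 = 12
ES_E = max(EF_B=8, EF_C=13) = 13; EF_E = 13+3 = 16
ES_F = max(EF_B=8, EF_C=13) = 13; EF_F = 13+3 = 16
ES_G = 8; EF_G = 8+8 = 16
ES_H = 16; EF_H = 16+12 = 28
ES_I = 16; EF_I = 16+3 = 19
ES_J = max(EF_A=14, EF_D=12, EF_E=16, EF_G=16, EF_H=28, EF_I=19) = 28; EF_J = 28+7 = 35
Expected project duration μ = 35 days. Critical path: C → F → H → J.

Variance along critical path = 1.778 + 1.778 + 4.000 + 2.778 = 10.333; σ = √10.333 = 3.215 days.
Z = (29 − 35) / 3.215 = -1.867
P(T ≤ 29) = Φ(-1.867) ≈ 0.031

0.031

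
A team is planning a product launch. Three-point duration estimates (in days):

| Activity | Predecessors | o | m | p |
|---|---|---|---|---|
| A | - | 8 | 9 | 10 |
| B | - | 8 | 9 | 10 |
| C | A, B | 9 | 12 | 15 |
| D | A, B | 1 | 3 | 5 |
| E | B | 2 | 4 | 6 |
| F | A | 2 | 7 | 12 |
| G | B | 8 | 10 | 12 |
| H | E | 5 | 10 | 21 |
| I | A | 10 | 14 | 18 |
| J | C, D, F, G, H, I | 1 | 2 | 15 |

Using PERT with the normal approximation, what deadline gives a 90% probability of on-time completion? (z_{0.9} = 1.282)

32.6 days

te_A = (8 + 4·9 + 10)/6 = 54/6 = 9; σ²_A = ((10−8)/6)² = 0.111
te_B = (8 + 4·9 + 10)/6 = 54/6 = 9; σ²_B = ((10−8)/6)² = 0.111
te_C = (9 + 4·12 + 15)/6 = 72/6 = 12; σ²_C = ((15−9)/6)² = 1.000
te_D = (1 + 4·3 + 5)/6 = 18/6 = 3; σ²_D = ((5−1)/6)² = 0.444
te_E = (2 + 4·4 + 6)/6 = 24/6 = 4; σ²_E = ((6−2)/6)² = 0.444
te_F = (2 + 4·7 + 12)/6 = 42/6 = 7; σ²_F = ((12−2)/6)² = 2.778
te_G = (8 + 4·10 + 12)/6 = 60/6 = 10; σ²_G = ((12−8)/6)² = 0.444
te_H = (5 + 4·10 + 21)/6 = 66/6 = 11; σ²_H = ((21−5)/6)² = 7.111
te_I = (10 + 4·14 + 18)/6 = 84/6 = 14; σ²_I = ((18−10)/6)² = 1.778
te_J = (1 + 4·2 + 15)/6 = 24/6 = 4; σ²_J = ((15−1)/6)² = 5.444

Forward pass:
ES_A = 0; EF_A = 9
ES_B = 0; EF_B = 9
ES_C = max(EF_A=9, EF_B=9) = 9; EF_C = 9+12 = 21
ES_D = max(EF_A=9, EF_B=9) = 9; EF_D = 9+3 = 12
ES_E = 9; EF_E = 9+4 = 13
ES_F = 9; EF_F = 9+7 = 16
ES_G = 9; EF_G = 9+10 = 19
ES_H = 13; EF_H = 13+11 = 24
ES_I = 9; EF_I = 9+14 = 23
ES_J = max(EF_C=21, EF_D=12, EF_F=16, EF_G=19, EF_H=24, EF_I=23) = 24; EF_J = 24+4 = 28
Expected project duration μ = 28 days. Critical path: B → E → H → J.

Variance along critical path = 0.111 + 0.444 + 7.111 + 5.444 = 13.111; σ = 3.621 days.
D = μ + z·σ = 28 + 1.282·3.621 = 32.6 days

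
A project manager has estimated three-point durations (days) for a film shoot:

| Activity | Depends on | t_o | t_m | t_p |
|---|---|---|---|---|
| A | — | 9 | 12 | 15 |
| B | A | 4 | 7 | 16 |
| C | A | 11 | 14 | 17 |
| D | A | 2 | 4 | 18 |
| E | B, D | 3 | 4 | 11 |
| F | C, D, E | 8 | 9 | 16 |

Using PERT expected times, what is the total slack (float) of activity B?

te_A = (9 + 4·12 + 15)/6 = 72/6 = 12
te_B = (4 + 4·7 + 16)/6 = 48/6 = 8
te_C = (11 + 4·14 + 17)/6 = 84/6 = 14
te_D = (2 + 4·4 + 18)/6 = 36/6 = 6
te_E = (3 + 4·4 + 11)/6 = 30/6 = 5
te_F = (8 + 4·9 + 16)/6 = 60/6 = 10

Forward pass:
ES_A = 0; EF_A = 12
ES_B = 12; EF_B = 12+8 = 20
ES_C = 12; EF_C = 12+14 = 26
ES_D = 12; EF_D = 12+6 = 18
ES_E = max(EF_B=20, EF_D=18) = 20; EF_E = 20+5 = 25
ES_F = max(EF_C=26, EF_D=18, EF_E=25) = 26; EF_F = 26+10 = 36
Expected project duration μ = 36 days. Critical path: A → C → F.

Backward pass:
LF_F = 36; LS_F = 36−10 = 26
LF_E = LS_F = 26; LS_E = 26−5 = 21
LF_D = min(LS_E=21, LS_F=26) = 21; LS_D = 21−6 = 15
LF_C = LS_F = 26; LS_C = 26−14 = 12
LF_B = LS_E = 21; LS_B = 21−8 = 13
LF_A = min(LS_B=13, LS_C=12, LS_D=15) = 12; LS_A = 12−12 = 0
Slack_B = LS_B − ES_B = 13 − 12 = 1

1 days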